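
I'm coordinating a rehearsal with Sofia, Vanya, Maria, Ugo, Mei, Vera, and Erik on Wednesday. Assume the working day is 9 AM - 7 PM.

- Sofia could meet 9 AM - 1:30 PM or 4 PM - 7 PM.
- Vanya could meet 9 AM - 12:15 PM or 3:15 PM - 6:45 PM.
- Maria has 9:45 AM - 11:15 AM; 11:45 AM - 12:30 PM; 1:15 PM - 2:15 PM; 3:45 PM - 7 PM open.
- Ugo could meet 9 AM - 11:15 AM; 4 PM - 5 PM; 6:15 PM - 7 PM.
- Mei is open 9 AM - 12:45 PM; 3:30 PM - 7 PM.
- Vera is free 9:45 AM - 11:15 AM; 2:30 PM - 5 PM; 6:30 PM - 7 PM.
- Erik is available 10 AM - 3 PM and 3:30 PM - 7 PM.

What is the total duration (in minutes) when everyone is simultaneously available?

150

Sofia ∩ Vanya: 09:00-12:15, 16:00-18:45.
Sofia ∩ Vanya ∩ Maria: 09:45-11:15, 11:45-12:15, 16:00-18:45.
Sofia ∩ Vanya ∩ Maria ∩ Ugo: 09:45-11:15, 16:00-17:00, 18:15-18:45.
Sofia ∩ Vanya ∩ Maria ∩ Ugo ∩ Mei: 09:45-11:15, 16:00-17:00, 18:15-18:45.
Sofia ∩ Vanya ∩ Maria ∩ Ugo ∩ Mei ∩ Vera: 09:45-11:15, 16:00-17:00, 18:30-18:45.
Sofia ∩ Vanya ∩ Maria ∩ Ugo ∩ Mei ∩ Vera ∩ Erik: 10:00-11:15, 16:00-17:00, 18:30-18:45.
Those are the intersection windows.
Summing the common windows: 75 + 60 + 15 = 150 minutes.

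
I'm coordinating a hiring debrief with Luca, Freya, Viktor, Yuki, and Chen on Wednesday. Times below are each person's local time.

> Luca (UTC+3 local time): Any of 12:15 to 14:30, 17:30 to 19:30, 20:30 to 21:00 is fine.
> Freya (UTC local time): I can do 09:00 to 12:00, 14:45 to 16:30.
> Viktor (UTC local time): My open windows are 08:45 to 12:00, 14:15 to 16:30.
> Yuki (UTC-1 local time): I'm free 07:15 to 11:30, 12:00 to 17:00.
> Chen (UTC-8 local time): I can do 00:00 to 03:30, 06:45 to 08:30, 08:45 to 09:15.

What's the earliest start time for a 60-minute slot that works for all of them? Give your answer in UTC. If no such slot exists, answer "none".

Luca in UTC: 09:15-11:30, 14:30-16:30, 17:30-18:00 (subtract 3h to convert from UTC+3).
Freya in UTC: 09:00-12:00, 14:45-16:30.
Viktor in UTC: 08:45-12:00, 14:15-16:30.
Yuki in UTC: 08:15-12:30, 13:00-18:00 (add 1h to convert from UTC-1).
Chen in UTC: 08:00-11:30, 14:45-16:30, 16:45-17:15 (add 8h to convert from UTC-8).
Luca ∩ Freya: 09:15-11:30, 14:45-16:30.
Luca ∩ Freya ∩ Viktor: 09:15-11:30, 14:45-16:30.
Luca ∩ Freya ∩ Viktor ∩ Yuki: 09:15-11:30, 14:45-16:30.
Luca ∩ Freya ∩ Viktor ∩ Yuki ∩ Chen: 09:15-11:30, 14:45-16:30.
The first common window of at least 60 minutes is 09:15-11:30, so the earliest start is 09:15.

09:15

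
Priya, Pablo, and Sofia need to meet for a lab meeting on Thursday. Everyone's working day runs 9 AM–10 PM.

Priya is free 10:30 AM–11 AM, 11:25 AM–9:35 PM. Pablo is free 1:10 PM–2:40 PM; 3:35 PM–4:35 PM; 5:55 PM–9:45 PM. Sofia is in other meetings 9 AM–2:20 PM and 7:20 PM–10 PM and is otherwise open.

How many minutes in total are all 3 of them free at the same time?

165

Priya free: 10:30-11:00, 11:25-21:35.
Pablo free: 13:10-14:40, 15:35-16:35, 17:55-21:45.
Sofia free: 14:20-19:20 (invert busy blocks within the working day).
Priya ∩ Pablo: 13:10-14:40, 15:35-16:35, 17:55-21:35.
Priya ∩ Pablo ∩ Sofia: 14:20-14:40, 15:35-16:35, 17:55-19:20.
Summing the common windows: 20 + 60 + 85 = 165 minutes.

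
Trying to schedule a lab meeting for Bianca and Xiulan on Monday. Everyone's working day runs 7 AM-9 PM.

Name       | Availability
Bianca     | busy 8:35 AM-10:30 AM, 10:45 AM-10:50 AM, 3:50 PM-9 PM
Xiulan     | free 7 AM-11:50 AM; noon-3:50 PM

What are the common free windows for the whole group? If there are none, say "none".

07:00-08:35, 10:30-10:45, 10:50-11:50, 12:00-15:50

Bianca free: 07:00-08:35, 10:30-10:45, 10:50-15:50 (invert busy blocks within the working day).
Xiulan free: 07:00-11:50, 12:00-15:50.
Bianca ∩ Xiulan: 07:00-08:35, 10:30-10:45, 10:50-11:50, 12:00-15:50.
So the common availability across everyone is 07:00-08:35, 10:30-10:45, 10:50-11:50, 12:00-15:50.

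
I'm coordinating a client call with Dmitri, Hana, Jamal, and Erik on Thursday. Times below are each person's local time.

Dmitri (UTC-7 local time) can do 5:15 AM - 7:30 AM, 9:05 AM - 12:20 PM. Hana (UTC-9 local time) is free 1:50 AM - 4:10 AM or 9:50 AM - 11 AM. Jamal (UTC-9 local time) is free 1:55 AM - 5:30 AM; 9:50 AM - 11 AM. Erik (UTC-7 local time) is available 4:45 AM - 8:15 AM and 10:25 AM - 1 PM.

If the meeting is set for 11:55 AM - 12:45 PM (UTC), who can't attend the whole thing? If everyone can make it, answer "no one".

Dmitri in UTC: 12:15-14:30, 16:05-19:20 (add 7h to convert from UTC-7).
Hana in UTC: 10:50-13:10, 18:50-20:00 (add 9h to convert from UTC-9).
Jamal in UTC: 10:55-14:30, 18:50-20:00 (add 9h to convert from UTC-9).
Erik in UTC: 11:45-15:15, 17:25-20:00 (add 7h to convert from UTC-7).
Dmitri: not fully free for 11:55-12:45. Hana: free for 11:55-12:45. Jamal: free for 11:55-12:45. Erik: free for 11:55-12:45.

Dmitri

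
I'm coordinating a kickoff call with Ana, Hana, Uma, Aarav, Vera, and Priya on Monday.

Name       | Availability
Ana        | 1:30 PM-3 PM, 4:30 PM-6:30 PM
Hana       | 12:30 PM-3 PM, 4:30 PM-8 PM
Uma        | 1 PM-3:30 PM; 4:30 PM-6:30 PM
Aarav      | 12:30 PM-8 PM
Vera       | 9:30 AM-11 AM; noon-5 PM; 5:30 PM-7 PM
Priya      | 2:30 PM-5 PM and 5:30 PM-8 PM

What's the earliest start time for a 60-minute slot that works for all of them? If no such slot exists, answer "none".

Ana ∩ Hana: 13:30-15:00, 16:30-18:30.
Ana ∩ Hana ∩ Uma: 13:30-15:00, 16:30-18:30.
Ana ∩ Hana ∩ Uma ∩ Aarav: 13:30-15:00, 16:30-18:30.
Ana ∩ Hana ∩ Uma ∩ Aarav ∩ Vera: 13:30-15:00, 16:30-17:00, 17:30-18:30.
Ana ∩ Hana ∩ Uma ∩ Aarav ∩ Vera ∩ Priya: 14:30-15:00, 16:30-17:00, 17:30-18:30.
So the common availability across everyone is 14:30-15:00, 16:30-17:00, 17:30-18:30.
The first common window of at least 60 minutes is 17:30-18:30, so the earliest start is 17:30.

17:30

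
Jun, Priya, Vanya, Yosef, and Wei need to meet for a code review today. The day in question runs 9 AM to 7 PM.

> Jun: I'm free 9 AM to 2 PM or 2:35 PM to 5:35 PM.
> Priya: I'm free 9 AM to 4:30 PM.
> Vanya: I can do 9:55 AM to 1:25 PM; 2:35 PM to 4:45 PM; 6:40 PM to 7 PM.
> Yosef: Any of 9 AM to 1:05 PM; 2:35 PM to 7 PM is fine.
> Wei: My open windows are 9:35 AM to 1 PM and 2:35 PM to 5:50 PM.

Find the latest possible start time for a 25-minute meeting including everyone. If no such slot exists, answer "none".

Jun ∩ Priya: 09:00-14:00, 14:35-16:30.
Jun ∩ Priya ∩ Vanya: 09:55-13:25, 14:35-16:30.
Jun ∩ Priya ∩ Vanya ∩ Yosef: 09:55-13:05, 14:35-16:30.
Jun ∩ Priya ∩ Vanya ∩ Yosef ∩ Wei: 09:55-13:00, 14:35-16:30.
So the common availability across everyone is 09:55-13:00, 14:35-16:30.
The last common window of at least 25 minutes is 14:35-16:30; a 25-minute meeting can start as late as 16:05 and still end by 16:30.

16:05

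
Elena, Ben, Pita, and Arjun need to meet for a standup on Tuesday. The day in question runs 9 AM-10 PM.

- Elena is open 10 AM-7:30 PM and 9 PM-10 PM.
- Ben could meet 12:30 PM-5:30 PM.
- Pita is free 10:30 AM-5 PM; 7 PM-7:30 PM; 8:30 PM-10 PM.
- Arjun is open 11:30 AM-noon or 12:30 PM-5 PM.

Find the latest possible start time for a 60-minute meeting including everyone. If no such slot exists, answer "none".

16:00

Elena ∩ Ben: 12:30-17:30.
Elena ∩ Ben ∩ Pita: 12:30-17:00.
Elena ∩ Ben ∩ Pita ∩ Arjun: 12:30-17:00.
So the common availability across everyone is 12:30-17:00.
The last common window of at least 60 minutes is 12:30-17:00; a 60-minute meeting can start as late as 16:00 and still end by 17:00.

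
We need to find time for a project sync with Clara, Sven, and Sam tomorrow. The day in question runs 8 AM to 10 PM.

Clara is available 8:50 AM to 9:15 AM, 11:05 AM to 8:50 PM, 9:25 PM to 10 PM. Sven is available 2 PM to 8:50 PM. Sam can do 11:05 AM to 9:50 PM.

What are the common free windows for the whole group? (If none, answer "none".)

Clara ∩ Sven: 14:00-20:50.
Clara ∩ Sven ∩ Sam: 14:00-20:50.
So the common availability across everyone is 14:00-20:50.

14:00-20:50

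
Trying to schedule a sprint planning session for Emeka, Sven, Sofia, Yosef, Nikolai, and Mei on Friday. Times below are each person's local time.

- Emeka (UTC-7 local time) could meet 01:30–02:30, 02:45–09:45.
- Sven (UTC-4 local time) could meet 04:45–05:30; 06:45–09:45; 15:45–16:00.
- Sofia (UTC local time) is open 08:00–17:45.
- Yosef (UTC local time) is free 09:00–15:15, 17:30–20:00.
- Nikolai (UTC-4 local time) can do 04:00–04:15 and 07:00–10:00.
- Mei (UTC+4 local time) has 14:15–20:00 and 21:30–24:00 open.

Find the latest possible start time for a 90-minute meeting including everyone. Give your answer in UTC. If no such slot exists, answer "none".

12:15

Emeka in UTC: 08:30-09:30, 09:45-16:45 (add 7h to convert from UTC-7).
Sven in UTC: 08:45-09:30, 10:45-13:45, 19:45-20:00 (add 4h to convert from UTC-4).
Sofia in UTC: 08:00-17:45.
Yosef in UTC: 09:00-15:15, 17:30-20:00.
Nikolai in UTC: 08:00-08:15, 11:00-14:00 (add 4h to convert from UTC-4).
Mei in UTC: 10:15-16:00, 17:30-20:00 (subtract 4h to convert from UTC+4).
Emeka ∩ Sven: 08:45-09:30, 10:45-13:45.
Emeka ∩ Sven ∩ Sofia: 08:45-09:30, 10:45-13:45.
Emeka ∩ Sven ∩ Sofia ∩ Yosef: 09:00-09:30, 10:45-13:45.
Emeka ∩ Sven ∩ Sofia ∩ Yosef ∩ Nikolai: 11:00-13:45.
Emeka ∩ Sven ∩ Sofia ∩ Yosef ∩ Nikolai ∩ Mei: 11:00-13:45.
The last common window of at least 90 minutes is 11:00-13:45; a 90-minute meeting can start as late as 12:15 and still end by 13:45.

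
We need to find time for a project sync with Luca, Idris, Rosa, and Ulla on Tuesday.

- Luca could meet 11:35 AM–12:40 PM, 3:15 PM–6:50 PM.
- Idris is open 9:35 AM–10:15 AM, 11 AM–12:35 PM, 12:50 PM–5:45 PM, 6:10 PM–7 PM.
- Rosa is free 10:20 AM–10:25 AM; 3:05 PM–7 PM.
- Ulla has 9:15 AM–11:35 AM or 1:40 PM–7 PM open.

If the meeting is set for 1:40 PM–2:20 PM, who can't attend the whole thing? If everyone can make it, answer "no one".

Luca: not fully free for 13:40-14:20. Idris: free for 13:40-14:20. Rosa: not fully free for 13:40-14:20. Ulla: free for 13:40-14:20.

Luca, Rosa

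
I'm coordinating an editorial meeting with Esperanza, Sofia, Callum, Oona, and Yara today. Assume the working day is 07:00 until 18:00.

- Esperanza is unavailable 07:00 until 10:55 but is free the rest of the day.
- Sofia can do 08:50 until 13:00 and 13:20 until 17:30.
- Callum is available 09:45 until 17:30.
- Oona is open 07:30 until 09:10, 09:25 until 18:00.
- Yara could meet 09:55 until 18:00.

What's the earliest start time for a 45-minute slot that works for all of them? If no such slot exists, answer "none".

Esperanza free: 10:55-18:00 (invert busy blocks within the working day).
Sofia free: 08:50-13:00, 13:20-17:30.
Callum free: 09:45-17:30.
Oona free: 07:30-09:10, 09:25-18:00.
Yara free: 09:55-18:00.
Esperanza ∩ Sofia: 10:55-13:00, 13:20-17:30.
Esperanza ∩ Sofia ∩ Callum: 10:55-13:00, 13:20-17:30.
Esperanza ∩ Sofia ∩ Callum ∩ Oona: 10:55-13:00, 13:20-17:30.
Esperanza ∩ Sofia ∩ Callum ∩ Oona ∩ Yara: 10:55-13:00, 13:20-17:30.
The first common window of at least 45 minutes is 10:55-13:00, so the earliest start is 10:55.

10:55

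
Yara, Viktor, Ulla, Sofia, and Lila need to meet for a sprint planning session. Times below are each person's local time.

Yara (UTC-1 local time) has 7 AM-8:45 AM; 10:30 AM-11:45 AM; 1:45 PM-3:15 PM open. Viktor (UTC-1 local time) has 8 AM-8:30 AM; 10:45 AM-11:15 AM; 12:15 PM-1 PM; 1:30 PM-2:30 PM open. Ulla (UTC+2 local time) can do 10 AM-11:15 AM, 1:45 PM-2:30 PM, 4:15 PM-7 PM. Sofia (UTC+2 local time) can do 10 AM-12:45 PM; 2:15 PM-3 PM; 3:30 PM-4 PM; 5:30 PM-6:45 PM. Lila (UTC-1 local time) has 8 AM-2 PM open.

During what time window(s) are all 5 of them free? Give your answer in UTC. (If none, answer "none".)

Yara in UTC: 08:00-09:45, 11:30-12:45, 14:45-16:15 (add 1h to convert from UTC-1).
Viktor in UTC: 09:00-09:30, 11:45-12:15, 13:15-14:00, 14:30-15:30 (add 1h to convert from UTC-1).
Ulla in UTC: 08:00-09:15, 11:45-12:30, 14:15-17:00 (subtract 2h to convert from UTC+2).
Sofia in UTC: 08:00-10:45, 12:15-13:00, 13:30-14:00, 15:30-16:45 (subtract 2h to convert from UTC+2).
Lila in UTC: 09:00-15:00 (add 1h to convert from UTC-1).
Yara ∩ Viktor: 09:00-09:30, 11:45-12:15, 14:45-15:30.
Yara ∩ Viktor ∩ Ulla: 09:00-09:15, 11:45-12:15, 14:45-15:30.
Yara ∩ Viktor ∩ Ulla ∩ Sofia: 09:00-09:15.
Yara ∩ Viktor ∩ Ulla ∩ Sofia ∩ Lila: 09:00-09:15.

09:00-09:15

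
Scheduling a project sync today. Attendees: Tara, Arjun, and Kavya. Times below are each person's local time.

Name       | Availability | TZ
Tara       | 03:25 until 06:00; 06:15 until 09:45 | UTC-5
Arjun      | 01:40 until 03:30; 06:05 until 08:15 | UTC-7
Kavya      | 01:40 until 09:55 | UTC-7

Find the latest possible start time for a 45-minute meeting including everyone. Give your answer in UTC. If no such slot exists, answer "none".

Tara in UTC: 08:25-11:00, 11:15-14:45 (add 5h to convert from UTC-5).
Arjun in UTC: 08:40-10:30, 13:05-15:15 (add 7h to convert from UTC-7).
Kavya in UTC: 08:40-16:55 (add 7h to convert from UTC-7).
Tara ∩ Arjun: 08:40-10:30, 13:05-14:45.
Tara ∩ Arjun ∩ Kavya: 08:40-10:30, 13:05-14:45.
The last common window of at least 45 minutes is 13:05-14:45; a 45-minute meeting can start as late as 14:00 and still end by 14:45.

14:00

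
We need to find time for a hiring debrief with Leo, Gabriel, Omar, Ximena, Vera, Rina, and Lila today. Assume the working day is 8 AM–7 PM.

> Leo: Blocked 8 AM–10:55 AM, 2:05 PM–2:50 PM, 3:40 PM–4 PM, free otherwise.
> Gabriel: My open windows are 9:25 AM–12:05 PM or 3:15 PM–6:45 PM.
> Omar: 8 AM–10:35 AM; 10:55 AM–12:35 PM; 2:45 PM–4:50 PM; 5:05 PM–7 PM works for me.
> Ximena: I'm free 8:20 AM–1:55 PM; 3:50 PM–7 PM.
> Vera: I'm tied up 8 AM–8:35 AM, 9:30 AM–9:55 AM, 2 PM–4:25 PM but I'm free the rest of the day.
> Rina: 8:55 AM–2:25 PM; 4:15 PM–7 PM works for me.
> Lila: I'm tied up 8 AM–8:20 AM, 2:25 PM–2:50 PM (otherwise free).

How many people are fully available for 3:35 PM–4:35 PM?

Leo free: 10:55-14:05, 14:50-15:40, 16:00-19:00 (invert busy blocks within the working day).
Gabriel free: 09:25-12:05, 15:15-18:45.
Omar free: 08:00-10:35, 10:55-12:35, 14:45-16:50, 17:05-19:00.
Ximena free: 08:20-13:55, 15:50-19:00.
Vera free: 08:35-09:30, 09:55-14:00, 16:25-19:00 (invert busy blocks within the working day).
Rina free: 08:55-14:25, 16:15-19:00.
Lila free: 08:20-14:25, 14:50-19:00 (invert busy blocks within the working day).
Gabriel, Omar, and Lila can make the full 15:35-16:35 slot — that's 3.

3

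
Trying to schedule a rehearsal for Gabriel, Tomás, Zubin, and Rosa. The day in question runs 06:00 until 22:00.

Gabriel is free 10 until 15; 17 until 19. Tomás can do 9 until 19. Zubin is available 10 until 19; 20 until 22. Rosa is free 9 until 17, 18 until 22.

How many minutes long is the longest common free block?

300

Gabriel ∩ Tomás: 10:00-15:00, 17:00-19:00.
Gabriel ∩ Tomás ∩ Zubin: 10:00-15:00, 17:00-19:00.
Gabriel ∩ Tomás ∩ Zubin ∩ Rosa: 10:00-15:00, 18:00-19:00.
The longest is 10:00-15:00 at 300 minutes.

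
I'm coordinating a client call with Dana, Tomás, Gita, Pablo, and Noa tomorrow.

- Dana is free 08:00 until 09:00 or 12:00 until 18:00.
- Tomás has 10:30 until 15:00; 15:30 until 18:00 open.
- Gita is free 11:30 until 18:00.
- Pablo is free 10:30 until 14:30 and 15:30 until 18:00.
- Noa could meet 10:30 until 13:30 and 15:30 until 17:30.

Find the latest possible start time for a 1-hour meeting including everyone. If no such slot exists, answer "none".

Dana ∩ Tomás: 12:00-15:00, 15:30-18:00.
Dana ∩ Tomás ∩ Gita: 12:00-15:00, 15:30-18:00.
Dana ∩ Tomás ∩ Gita ∩ Pablo: 12:00-14:30, 15:30-18:00.
Dana ∩ Tomás ∩ Gita ∩ Pablo ∩ Noa: 12:00-13:30, 15:30-17:30.
The last common window of at least 60 minutes is 15:30-17:30; a 60-minute meeting can start as late as 16:30 and still end by 17:30.

16:30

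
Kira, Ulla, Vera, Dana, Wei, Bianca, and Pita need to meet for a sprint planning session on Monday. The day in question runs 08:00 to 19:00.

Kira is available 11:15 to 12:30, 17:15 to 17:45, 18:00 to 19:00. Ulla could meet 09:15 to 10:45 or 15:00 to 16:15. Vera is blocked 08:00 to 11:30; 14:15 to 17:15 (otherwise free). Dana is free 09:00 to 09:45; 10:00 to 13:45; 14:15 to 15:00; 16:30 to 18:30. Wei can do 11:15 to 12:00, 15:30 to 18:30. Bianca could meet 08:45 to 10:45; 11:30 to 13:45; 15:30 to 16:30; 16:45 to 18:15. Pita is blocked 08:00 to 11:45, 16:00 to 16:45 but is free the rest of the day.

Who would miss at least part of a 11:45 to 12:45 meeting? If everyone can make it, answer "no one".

Kira, Ulla, Wei

Kira free: 11:15-12:30, 17:15-17:45, 18:00-19:00.
Ulla free: 09:15-10:45, 15:00-16:15.
Vera free: 11:30-14:15, 17:15-19:00 (invert busy blocks within the working day).
Dana free: 09:00-09:45, 10:00-13:45, 14:15-15:00, 16:30-18:30.
Wei free: 11:15-12:00, 15:30-18:30.
Bianca free: 08:45-10:45, 11:30-13:45, 15:30-16:30, 16:45-18:15.
Pita free: 11:45-16:00, 16:45-19:00 (invert busy blocks within the working day).
Kira: not fully free for 11:45-12:45. Ulla: not fully free for 11:45-12:45. Vera: free for 11:45-12:45. Dana: free for 11:45-12:45. Wei: not fully free for 11:45-12:45. Bianca: free for 11:45-12:45. Pita: free for 11:45-12:45.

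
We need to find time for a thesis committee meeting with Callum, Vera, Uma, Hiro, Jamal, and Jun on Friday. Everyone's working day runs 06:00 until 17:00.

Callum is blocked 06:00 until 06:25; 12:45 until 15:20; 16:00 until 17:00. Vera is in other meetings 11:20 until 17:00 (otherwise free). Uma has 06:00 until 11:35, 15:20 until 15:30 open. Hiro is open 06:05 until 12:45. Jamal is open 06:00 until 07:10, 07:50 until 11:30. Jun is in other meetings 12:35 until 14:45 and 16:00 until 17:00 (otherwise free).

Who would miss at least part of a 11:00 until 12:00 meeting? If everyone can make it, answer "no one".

Jamal, Uma, Vera

Callum free: 06:25-12:45, 15:20-16:00 (invert busy blocks within the working day).
Vera free: 06:00-11:20 (invert busy blocks within the working day).
Uma free: 06:00-11:35, 15:20-15:30.
Hiro free: 06:05-12:45.
Jamal free: 06:00-07:10, 07:50-11:30.
Jun free: 06:00-12:35, 14:45-16:00 (invert busy blocks within the working day).
Callum: free for 11:00-12:00. Vera: not fully free for 11:00-12:00. Uma: not fully free for 11:00-12:00. Hiro: free for 11:00-12:00. Jamal: not fully free for 11:00-12:00. Jun: free for 11:00-12:00.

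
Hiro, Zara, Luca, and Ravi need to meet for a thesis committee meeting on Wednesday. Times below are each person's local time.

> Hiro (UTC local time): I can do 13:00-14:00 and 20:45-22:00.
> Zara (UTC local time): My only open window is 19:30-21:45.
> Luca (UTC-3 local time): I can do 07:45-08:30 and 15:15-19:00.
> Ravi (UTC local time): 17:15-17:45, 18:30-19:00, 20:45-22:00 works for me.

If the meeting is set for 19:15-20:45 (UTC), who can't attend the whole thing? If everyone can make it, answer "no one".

Hiro in UTC: 13:00-14:00, 20:45-22:00.
Zara in UTC: 19:30-21:45.
Luca in UTC: 10:45-11:30, 18:15-22:00 (add 3h to convert from UTC-3).
Ravi in UTC: 17:15-17:45, 18:30-19:00, 20:45-22:00.
Hiro: not fully free for 19:15-20:45. Zara: not fully free for 19:15-20:45. Luca: free for 19:15-20:45. Ravi: not fully free for 19:15-20:45.

Hiro, Ravi, Zara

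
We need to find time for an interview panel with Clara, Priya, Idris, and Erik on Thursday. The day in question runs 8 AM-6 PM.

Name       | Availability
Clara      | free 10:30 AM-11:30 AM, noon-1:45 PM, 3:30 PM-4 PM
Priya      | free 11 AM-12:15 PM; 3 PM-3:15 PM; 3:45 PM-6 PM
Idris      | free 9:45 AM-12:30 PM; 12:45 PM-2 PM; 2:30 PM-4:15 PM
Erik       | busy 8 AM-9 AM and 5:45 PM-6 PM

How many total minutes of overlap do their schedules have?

60

Clara free: 10:30-11:30, 12:00-13:45, 15:30-16:00.
Priya free: 11:00-12:15, 15:00-15:15, 15:45-18:00.
Idris free: 09:45-12:30, 12:45-14:00, 14:30-16:15.
Erik free: 09:00-17:45 (invert busy blocks within the working day).
Clara ∩ Priya: 11:00-11:30, 12:00-12:15, 15:45-16:00.
Clara ∩ Priya ∩ Idris: 11:00-11:30, 12:00-12:15, 15:45-16:00.
Clara ∩ Priya ∩ Idris ∩ Erik: 11:00-11:30, 12:00-12:15, 15:45-16:00.
Summing the common windows: 30 + 15 + 15 = 60 minutes.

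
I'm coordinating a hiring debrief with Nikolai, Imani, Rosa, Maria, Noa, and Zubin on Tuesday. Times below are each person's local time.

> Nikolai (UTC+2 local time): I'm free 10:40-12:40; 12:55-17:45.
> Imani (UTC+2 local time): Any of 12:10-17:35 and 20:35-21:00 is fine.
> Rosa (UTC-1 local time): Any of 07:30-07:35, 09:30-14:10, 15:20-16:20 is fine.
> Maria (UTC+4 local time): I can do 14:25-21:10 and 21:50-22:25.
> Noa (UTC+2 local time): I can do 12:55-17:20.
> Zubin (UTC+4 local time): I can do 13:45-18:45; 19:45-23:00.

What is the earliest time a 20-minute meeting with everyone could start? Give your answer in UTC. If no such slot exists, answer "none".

Nikolai in UTC: 08:40-10:40, 10:55-15:45 (subtract 2h to convert from UTC+2).
Imani in UTC: 10:10-15:35, 18:35-19:00 (subtract 2h to convert from UTC+2).
Rosa in UTC: 08:30-08:35, 10:30-15:10, 16:20-17:20 (add 1h to convert from UTC-1).
Maria in UTC: 10:25-17:10, 17:50-18:25 (subtract 4h to convert from UTC+4).
Noa in UTC: 10:55-15:20 (subtract 2h to convert from UTC+2).
Zubin in UTC: 09:45-14:45, 15:45-19:00 (subtract 4h to convert from UTC+4).
Nikolai ∩ Imani: 10:10-10:40, 10:55-15:35.
Nikolai ∩ Imani ∩ Rosa: 10:30-10:40, 10:55-15:10.
Nikolai ∩ Imani ∩ Rosa ∩ Maria: 10:30-10:40, 10:55-15:10.
Nikolai ∩ Imani ∩ Rosa ∩ Maria ∩ Noa: 10:55-15:10.
Nikolai ∩ Imani ∩ Rosa ∩ Maria ∩ Noa ∩ Zubin: 10:55-14:45.
The first common window of at least 20 minutes is 10:55-14:45, so the earliest start is 10:55.

10:55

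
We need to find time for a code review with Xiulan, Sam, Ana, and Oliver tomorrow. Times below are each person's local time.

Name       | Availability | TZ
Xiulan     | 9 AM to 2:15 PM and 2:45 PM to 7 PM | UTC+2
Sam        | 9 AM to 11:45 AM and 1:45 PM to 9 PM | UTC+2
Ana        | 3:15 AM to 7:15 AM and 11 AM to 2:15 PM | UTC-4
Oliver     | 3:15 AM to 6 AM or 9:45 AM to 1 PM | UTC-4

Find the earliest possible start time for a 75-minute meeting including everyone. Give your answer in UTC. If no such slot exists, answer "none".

07:15

Xiulan in UTC: 07:00-12:15, 12:45-17:00 (subtract 2h to convert from UTC+2).
Sam in UTC: 07:00-09:45, 11:45-19:00 (subtract 2h to convert from UTC+2).
Ana in UTC: 07:15-11:15, 15:00-18:15 (add 4h to convert from UTC-4).
Oliver in UTC: 07:15-10:00, 13:45-17:00 (add 4h to convert from UTC-4).
Xiulan ∩ Sam: 07:00-09:45, 11:45-12:15, 12:45-17:00.
Xiulan ∩ Sam ∩ Ana: 07:15-09:45, 15:00-17:00.
Xiulan ∩ Sam ∩ Ana ∩ Oliver: 07:15-09:45, 15:00-17:00.
The first common window of at least 75 minutes is 07:15-09:45, so the earliest start is 07:15.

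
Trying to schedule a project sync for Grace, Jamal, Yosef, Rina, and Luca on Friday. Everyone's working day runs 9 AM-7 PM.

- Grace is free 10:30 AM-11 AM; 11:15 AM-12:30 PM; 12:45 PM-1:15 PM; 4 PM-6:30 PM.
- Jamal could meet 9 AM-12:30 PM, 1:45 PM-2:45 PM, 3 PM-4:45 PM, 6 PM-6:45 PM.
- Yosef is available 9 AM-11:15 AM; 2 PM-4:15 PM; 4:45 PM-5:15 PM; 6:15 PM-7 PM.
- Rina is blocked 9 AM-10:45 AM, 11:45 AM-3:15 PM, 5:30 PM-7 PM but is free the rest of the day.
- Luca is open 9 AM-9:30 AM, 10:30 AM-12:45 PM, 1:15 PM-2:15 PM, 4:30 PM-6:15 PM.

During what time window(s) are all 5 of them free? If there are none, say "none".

10:45-11:00

Grace free: 10:30-11:00, 11:15-12:30, 12:45-13:15, 16:00-18:30.
Jamal free: 09:00-12:30, 13:45-14:45, 15:00-16:45, 18:00-18:45.
Yosef free: 09:00-11:15, 14:00-16:15, 16:45-17:15, 18:15-19:00.
Rina free: 10:45-11:45, 15:15-17:30 (invert busy blocks within the working day).
Luca free: 09:00-09:30, 10:30-12:45, 13:15-14:15, 16:30-18:15.
Grace ∩ Jamal: 10:30-11:00, 11:15-12:30, 16:00-16:45, 18:00-18:30.
Grace ∩ Jamal ∩ Yosef: 10:30-11:00, 16:00-16:15, 18:15-18:30.
Grace ∩ Jamal ∩ Yosef ∩ Rina: 10:45-11:00, 16:00-16:15.
Grace ∩ Jamal ∩ Yosef ∩ Rina ∩ Luca: 10:45-11:00.
Those are the intersection windows.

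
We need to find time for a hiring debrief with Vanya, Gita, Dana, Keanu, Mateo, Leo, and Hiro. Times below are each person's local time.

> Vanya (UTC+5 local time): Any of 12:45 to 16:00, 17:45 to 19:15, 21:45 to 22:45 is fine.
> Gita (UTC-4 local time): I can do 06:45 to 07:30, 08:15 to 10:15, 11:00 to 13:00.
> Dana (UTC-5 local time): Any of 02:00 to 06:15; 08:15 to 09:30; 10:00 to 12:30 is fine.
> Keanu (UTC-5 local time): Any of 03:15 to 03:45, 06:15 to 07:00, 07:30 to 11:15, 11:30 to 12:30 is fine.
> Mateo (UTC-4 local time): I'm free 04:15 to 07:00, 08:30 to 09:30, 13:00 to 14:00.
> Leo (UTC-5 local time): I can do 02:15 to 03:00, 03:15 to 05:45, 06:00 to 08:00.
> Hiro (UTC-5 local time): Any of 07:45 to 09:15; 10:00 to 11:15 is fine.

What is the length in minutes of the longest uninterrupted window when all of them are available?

0

Vanya in UTC: 07:45-11:00, 12:45-14:15, 16:45-17:45 (subtract 5h to convert from UTC+5).
Gita in UTC: 10:45-11:30, 12:15-14:15, 15:00-17:00 (add 4h to convert from UTC-4).
Dana in UTC: 07:00-11:15, 13:15-14:30, 15:00-17:30 (add 5h to convert from UTC-5).
Keanu in UTC: 08:15-08:45, 11:15-12:00, 12:30-16:15, 16:30-17:30 (add 5h to convert from UTC-5).
Mateo in UTC: 08:15-11:00, 12:30-13:30, 17:00-18:00 (add 4h to convert from UTC-4).
Leo in UTC: 07:15-08:00, 08:15-10:45, 11:00-13:00 (add 5h to convert from UTC-5).
Hiro in UTC: 12:45-14:15, 15:00-16:15 (add 5h to convert from UTC-5).
Vanya ∩ Gita: 10:45-11:00, 12:45-14:15, 16:45-17:00.
Vanya ∩ Gita ∩ Dana: 10:45-11:00, 13:15-14:15, 16:45-17:00.
Vanya ∩ Gita ∩ Dana ∩ Keanu: 13:15-14:15, 16:45-17:00.
Vanya ∩ Gita ∩ Dana ∩ Keanu ∩ Mateo: 13:15-13:30.
Vanya ∩ Gita ∩ Dana ∩ Keanu ∩ Mateo ∩ Leo: ∅.
Vanya ∩ Gita ∩ Dana ∩ Keanu ∩ Mateo ∩ Leo ∩ Hiro: ∅.
There is no time when everyone is free.
No common window exists, so the longest block is 0 minutes.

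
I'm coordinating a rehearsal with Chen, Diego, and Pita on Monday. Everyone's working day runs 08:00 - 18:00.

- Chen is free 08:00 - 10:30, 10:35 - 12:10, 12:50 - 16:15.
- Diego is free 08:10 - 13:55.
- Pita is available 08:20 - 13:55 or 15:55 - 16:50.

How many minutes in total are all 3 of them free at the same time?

Chen ∩ Diego: 08:10-10:30, 10:35-12:10, 12:50-13:55.
Chen ∩ Diego ∩ Pita: 08:20-10:30, 10:35-12:10, 12:50-13:55.
Those are the intersection windows.
Summing the common windows: 130 + 95 + 65 = 290 minutes.

290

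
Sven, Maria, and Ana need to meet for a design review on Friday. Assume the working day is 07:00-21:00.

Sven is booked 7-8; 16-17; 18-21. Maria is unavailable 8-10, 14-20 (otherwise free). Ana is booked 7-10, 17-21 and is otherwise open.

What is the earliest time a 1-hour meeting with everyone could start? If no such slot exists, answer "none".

Sven free: 08:00-16:00, 17:00-18:00 (invert busy blocks within the working day).
Maria free: 07:00-08:00, 10:00-14:00, 20:00-21:00 (invert busy blocks within the working day).
Ana free: 10:00-17:00 (invert busy blocks within the working day).
Sven ∩ Maria: 10:00-14:00.
Sven ∩ Maria ∩ Ana: 10:00-14:00.
Those are the intersection windows.
The first common window of at least 60 minutes is 10:00-14:00, so the earliest start is 10:00.

10:00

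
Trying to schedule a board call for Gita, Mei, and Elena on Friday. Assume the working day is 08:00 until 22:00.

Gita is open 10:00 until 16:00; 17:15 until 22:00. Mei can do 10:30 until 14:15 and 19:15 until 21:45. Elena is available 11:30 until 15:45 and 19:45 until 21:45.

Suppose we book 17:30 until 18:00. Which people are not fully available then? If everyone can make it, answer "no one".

Elena, Mei

Gita: free for 17:30-18:00. Mei: not fully free for 17:30-18:00. Elena: not fully free for 17:30-18:00.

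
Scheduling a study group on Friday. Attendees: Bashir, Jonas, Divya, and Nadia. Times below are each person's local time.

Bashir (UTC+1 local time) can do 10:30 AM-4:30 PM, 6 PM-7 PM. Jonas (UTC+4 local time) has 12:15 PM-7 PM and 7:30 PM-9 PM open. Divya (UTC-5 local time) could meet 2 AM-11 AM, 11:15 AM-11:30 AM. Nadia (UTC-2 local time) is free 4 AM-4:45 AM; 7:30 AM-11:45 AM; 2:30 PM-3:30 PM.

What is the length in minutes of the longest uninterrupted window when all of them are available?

255

Bashir in UTC: 09:30-15:30, 17:00-18:00 (subtract 1h to convert from UTC+1).
Jonas in UTC: 08:15-15:00, 15:30-17:00 (subtract 4h to convert from UTC+4).
Divya in UTC: 07:00-16:00, 16:15-16:30 (add 5h to convert from UTC-5).
Nadia in UTC: 06:00-06:45, 09:30-13:45, 16:30-17:30 (add 2h to convert from UTC-2).
Bashir ∩ Jonas: 09:30-15:00.
Bashir ∩ Jonas ∩ Divya: 09:30-15:00.
Bashir ∩ Jonas ∩ Divya ∩ Nadia: 09:30-13:45.
So the common availability across everyone is 09:30-13:45.
The longest is 09:30-13:45 at 255 minutes.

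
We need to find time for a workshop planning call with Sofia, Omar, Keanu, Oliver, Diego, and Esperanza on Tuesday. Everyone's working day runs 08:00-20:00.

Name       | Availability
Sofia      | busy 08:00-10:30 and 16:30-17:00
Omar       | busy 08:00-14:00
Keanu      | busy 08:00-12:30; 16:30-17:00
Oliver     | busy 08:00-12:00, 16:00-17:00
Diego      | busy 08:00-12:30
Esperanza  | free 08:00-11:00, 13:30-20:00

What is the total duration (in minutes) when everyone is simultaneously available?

Sofia free: 10:30-16:30, 17:00-20:00 (invert busy blocks within the working day).
Omar free: 14:00-20:00 (invert busy blocks within the working day).
Keanu free: 12:30-16:30, 17:00-20:00 (invert busy blocks within the working day).
Oliver free: 12:00-16:00, 17:00-20:00 (invert busy blocks within the working day).
Diego free: 12:30-20:00 (invert busy blocks within the working day).
Esperanza free: 08:00-11:00, 13:30-20:00.
Sofia ∩ Omar: 14:00-16:30, 17:00-20:00.
Sofia ∩ Omar ∩ Keanu: 14:00-16:30, 17:00-20:00.
Sofia ∩ Omar ∩ Keanu ∩ Oliver: 14:00-16:00, 17:00-20:00.
Sofia ∩ Omar ∩ Keanu ∩ Oliver ∩ Diego: 14:00-16:00, 17:00-20:00.
Sofia ∩ Omar ∩ Keanu ∩ Oliver ∩ Diego ∩ Esperanza: 14:00-16:00, 17:00-20:00.
Summing the common windows: 120 + 180 = 300 minutes.

300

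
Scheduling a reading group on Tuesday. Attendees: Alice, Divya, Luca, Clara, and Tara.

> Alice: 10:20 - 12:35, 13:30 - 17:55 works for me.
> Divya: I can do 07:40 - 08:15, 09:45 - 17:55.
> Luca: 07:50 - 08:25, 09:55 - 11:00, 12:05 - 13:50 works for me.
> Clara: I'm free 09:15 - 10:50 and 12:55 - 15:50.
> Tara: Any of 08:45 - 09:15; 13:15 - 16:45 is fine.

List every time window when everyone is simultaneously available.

13:30-13:50

Alice ∩ Divya: 10:20-12:35, 13:30-17:55.
Alice ∩ Divya ∩ Luca: 10:20-11:00, 12:05-12:35, 13:30-13:50.
Alice ∩ Divya ∩ Luca ∩ Clara: 10:20-10:50, 13:30-13:50.
Alice ∩ Divya ∩ Luca ∩ Clara ∩ Tara: 13:30-13:50.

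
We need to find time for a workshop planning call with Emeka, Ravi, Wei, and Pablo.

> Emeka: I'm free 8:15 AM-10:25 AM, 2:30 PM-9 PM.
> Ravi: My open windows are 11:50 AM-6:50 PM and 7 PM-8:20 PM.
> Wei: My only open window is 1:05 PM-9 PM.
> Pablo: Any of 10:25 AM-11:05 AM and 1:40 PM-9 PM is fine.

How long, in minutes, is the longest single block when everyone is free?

Emeka ∩ Ravi: 14:30-18:50, 19:00-20:20.
Emeka ∩ Ravi ∩ Wei: 14:30-18:50, 19:00-20:20.
Emeka ∩ Ravi ∩ Wei ∩ Pablo: 14:30-18:50, 19:00-20:20.
So the common availability across everyone is 14:30-18:50, 19:00-20:20.
The longest is 14:30-18:50 at 260 minutes.

260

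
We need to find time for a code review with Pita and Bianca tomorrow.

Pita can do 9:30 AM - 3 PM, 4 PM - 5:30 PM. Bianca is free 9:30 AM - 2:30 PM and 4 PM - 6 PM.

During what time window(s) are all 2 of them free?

Pita ∩ Bianca: 09:30-14:30, 16:00-17:30.
So the common availability across everyone is 09:30-14:30, 16:00-17:30.

09:30-14:30, 16:00-17:30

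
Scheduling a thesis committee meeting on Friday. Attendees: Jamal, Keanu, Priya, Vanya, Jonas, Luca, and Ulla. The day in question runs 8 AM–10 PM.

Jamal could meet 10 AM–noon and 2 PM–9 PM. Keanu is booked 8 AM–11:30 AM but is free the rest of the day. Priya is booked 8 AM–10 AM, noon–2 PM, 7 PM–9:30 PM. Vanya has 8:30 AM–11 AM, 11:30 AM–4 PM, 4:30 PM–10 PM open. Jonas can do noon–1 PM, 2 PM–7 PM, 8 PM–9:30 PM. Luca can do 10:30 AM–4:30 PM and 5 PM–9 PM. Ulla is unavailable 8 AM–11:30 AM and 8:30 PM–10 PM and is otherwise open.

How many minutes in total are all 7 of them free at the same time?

240

Jamal free: 10:00-12:00, 14:00-21:00.
Keanu free: 11:30-22:00 (invert busy blocks within the working day).
Priya free: 10:00-12:00, 14:00-19:00, 21:30-22:00 (invert busy blocks within the working day).
Vanya free: 08:30-11:00, 11:30-16:00, 16:30-22:00.
Jonas free: 12:00-13:00, 14:00-19:00, 20:00-21:30.
Luca free: 10:30-16:30, 17:00-21:00.
Ulla free: 11:30-20:30 (invert busy blocks within the working day).
Jamal ∩ Keanu: 11:30-12:00, 14:00-21:00.
Jamal ∩ Keanu ∩ Priya: 11:30-12:00, 14:00-19:00.
Jamal ∩ Keanu ∩ Priya ∩ Vanya: 11:30-12:00, 14:00-16:00, 16:30-19:00.
Jamal ∩ Keanu ∩ Priya ∩ Vanya ∩ Jonas: 14:00-16:00, 16:30-19:00.
Jamal ∩ Keanu ∩ Priya ∩ Vanya ∩ Jonas ∩ Luca: 14:00-16:00, 17:00-19:00.
Jamal ∩ Keanu ∩ Priya ∩ Vanya ∩ Jonas ∩ Luca ∩ Ulla: 14:00-16:00, 17:00-19:00.
Summing the common windows: 120 + 120 = 240 minutes.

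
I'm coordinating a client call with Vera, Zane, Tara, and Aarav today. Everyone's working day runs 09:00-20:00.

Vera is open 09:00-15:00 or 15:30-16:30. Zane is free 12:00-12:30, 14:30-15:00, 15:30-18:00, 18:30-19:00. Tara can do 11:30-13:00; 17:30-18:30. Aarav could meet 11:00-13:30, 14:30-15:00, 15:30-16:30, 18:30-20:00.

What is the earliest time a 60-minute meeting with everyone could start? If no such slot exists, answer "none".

Vera ∩ Zane: 12:00-12:30, 14:30-15:00, 15:30-16:30.
Vera ∩ Zane ∩ Tara: 12:00-12:30.
Vera ∩ Zane ∩ Tara ∩ Aarav: 12:00-12:30.
No common window is at least 60 minutes long.

none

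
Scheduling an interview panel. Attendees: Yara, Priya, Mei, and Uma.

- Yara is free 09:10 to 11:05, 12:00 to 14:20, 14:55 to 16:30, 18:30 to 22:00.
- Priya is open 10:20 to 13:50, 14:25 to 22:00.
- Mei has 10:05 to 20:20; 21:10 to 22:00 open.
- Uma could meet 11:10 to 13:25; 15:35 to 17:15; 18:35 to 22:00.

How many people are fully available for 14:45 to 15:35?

Priya and Mei can make the full 14:45-15:35 slot — that's 2.

2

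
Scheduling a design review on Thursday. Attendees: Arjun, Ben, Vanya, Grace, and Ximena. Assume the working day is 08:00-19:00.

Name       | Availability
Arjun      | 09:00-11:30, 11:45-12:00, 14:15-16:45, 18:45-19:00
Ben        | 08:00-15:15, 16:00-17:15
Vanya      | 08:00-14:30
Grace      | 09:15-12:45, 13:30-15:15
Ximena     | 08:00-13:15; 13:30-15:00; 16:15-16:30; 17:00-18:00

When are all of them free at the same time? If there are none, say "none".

09:15-11:30, 11:45-12:00, 14:15-14:30

Arjun ∩ Ben: 09:00-11:30, 11:45-12:00, 14:15-15:15, 16:00-16:45.
Arjun ∩ Ben ∩ Vanya: 09:00-11:30, 11:45-12:00, 14:15-14:30.
Arjun ∩ Ben ∩ Vanya ∩ Grace: 09:15-11:30, 11:45-12:00, 14:15-14:30.
Arjun ∩ Ben ∩ Vanya ∩ Grace ∩ Ximena: 09:15-11:30, 11:45-12:00, 14:15-14:30.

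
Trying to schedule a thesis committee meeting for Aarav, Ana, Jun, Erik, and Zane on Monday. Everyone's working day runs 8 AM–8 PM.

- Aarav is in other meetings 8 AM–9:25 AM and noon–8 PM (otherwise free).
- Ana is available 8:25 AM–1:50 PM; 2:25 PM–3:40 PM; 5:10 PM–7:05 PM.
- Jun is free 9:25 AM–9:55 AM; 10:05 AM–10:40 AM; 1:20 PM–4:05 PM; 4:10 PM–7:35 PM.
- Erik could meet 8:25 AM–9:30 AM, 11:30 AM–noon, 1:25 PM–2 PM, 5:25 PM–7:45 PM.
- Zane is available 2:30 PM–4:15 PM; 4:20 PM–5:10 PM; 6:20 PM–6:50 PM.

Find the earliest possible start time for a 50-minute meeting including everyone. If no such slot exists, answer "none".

Aarav free: 09:25-12:00 (invert busy blocks within the working day).
Ana free: 08:25-13:50, 14:25-15:40, 17:10-19:05.
Jun free: 09:25-09:55, 10:05-10:40, 13:20-16:05, 16:10-19:35.
Erik free: 08:25-09:30, 11:30-12:00, 13:25-14:00, 17:25-19:45.
Zane free: 14:30-16:15, 16:20-17:10, 18:20-18:50.
Aarav ∩ Ana: 09:25-12:00.
Aarav ∩ Ana ∩ Jun: 09:25-09:55, 10:05-10:40.
Aarav ∩ Ana ∩ Jun ∩ Erik: 09:25-09:30.
Aarav ∩ Ana ∩ Jun ∩ Erik ∩ Zane: ∅.
There is no time when everyone is free.
No common window is at least 50 minutes long.

none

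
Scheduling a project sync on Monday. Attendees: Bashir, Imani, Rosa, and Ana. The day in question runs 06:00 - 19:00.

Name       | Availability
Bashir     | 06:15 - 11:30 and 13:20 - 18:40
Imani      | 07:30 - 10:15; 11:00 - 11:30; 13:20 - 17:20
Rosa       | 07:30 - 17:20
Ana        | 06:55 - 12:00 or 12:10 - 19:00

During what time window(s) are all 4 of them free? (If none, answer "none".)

07:30-10:15, 11:00-11:30, 13:20-17:20

Bashir ∩ Imani: 07:30-10:15, 11:00-11:30, 13:20-17:20.
Bashir ∩ Imani ∩ Rosa: 07:30-10:15, 11:00-11:30, 13:20-17:20.
Bashir ∩ Imani ∩ Rosa ∩ Ana: 07:30-10:15, 11:00-11:30, 13:20-17:20.
So the common availability across everyone is 07:30-10:15, 11:00-11:30, 13:20-17:20.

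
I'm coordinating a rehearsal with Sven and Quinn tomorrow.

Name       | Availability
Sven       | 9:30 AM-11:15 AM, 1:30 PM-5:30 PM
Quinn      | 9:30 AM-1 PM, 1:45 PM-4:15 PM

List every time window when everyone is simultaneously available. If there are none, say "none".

09:30-11:15, 13:45-16:15

Sven ∩ Quinn: 09:30-11:15, 13:45-16:15.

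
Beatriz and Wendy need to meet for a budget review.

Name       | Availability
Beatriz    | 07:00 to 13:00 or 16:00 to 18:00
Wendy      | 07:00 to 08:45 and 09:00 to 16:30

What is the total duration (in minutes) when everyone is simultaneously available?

Beatriz ∩ Wendy: 07:00-08:45, 09:00-13:00, 16:00-16:30.
Summing the common windows: 105 + 240 + 30 = 375 minutes.

375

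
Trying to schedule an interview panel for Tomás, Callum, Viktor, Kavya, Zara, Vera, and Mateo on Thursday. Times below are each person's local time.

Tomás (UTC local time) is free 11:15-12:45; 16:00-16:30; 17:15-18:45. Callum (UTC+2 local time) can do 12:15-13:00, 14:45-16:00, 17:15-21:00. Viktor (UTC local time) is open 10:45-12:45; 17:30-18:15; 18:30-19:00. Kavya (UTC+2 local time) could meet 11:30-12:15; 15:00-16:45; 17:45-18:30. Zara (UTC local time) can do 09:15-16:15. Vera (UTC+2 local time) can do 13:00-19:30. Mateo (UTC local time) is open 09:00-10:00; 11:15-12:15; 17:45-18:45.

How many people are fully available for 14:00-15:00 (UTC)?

2

Tomás in UTC: 11:15-12:45, 16:00-16:30, 17:15-18:45.
Callum in UTC: 10:15-11:00, 12:45-14:00, 15:15-19:00 (subtract 2h to convert from UTC+2).
Viktor in UTC: 10:45-12:45, 17:30-18:15, 18:30-19:00.
Kavya in UTC: 09:30-10:15, 13:00-14:45, 15:45-16:30 (subtract 2h to convert from UTC+2).
Zara in UTC: 09:15-16:15.
Vera in UTC: 11:00-17:30 (subtract 2h to convert from UTC+2).
Mateo in UTC: 09:00-10:00, 11:15-12:15, 17:45-18:45.
Zara and Vera can make the full 14:00-15:00 slot — that's 2.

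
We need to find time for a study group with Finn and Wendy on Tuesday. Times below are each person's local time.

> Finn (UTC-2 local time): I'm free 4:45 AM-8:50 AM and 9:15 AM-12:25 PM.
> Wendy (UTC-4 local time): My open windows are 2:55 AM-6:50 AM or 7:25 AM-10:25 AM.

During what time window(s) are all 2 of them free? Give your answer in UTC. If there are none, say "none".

06:55-10:50, 11:25-14:25

Finn in UTC: 06:45-10:50, 11:15-14:25 (add 2h to convert from UTC-2).
Wendy in UTC: 06:55-10:50, 11:25-14:25 (add 4h to convert from UTC-4).
Finn ∩ Wendy: 06:55-10:50, 11:25-14:25.
So the common availability across everyone is 06:55-10:50, 11:25-14:25.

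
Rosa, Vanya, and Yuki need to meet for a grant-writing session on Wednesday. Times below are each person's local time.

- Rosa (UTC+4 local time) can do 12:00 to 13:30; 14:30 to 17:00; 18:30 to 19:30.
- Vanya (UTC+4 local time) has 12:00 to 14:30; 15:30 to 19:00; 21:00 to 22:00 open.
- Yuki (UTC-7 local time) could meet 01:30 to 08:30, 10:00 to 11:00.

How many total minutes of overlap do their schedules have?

Rosa in UTC: 08:00-09:30, 10:30-13:00, 14:30-15:30 (subtract 4h to convert from UTC+4).
Vanya in UTC: 08:00-10:30, 11:30-15:00, 17:00-18:00 (subtract 4h to convert from UTC+4).
Yuki in UTC: 08:30-15:30, 17:00-18:00 (add 7h to convert from UTC-7).
Rosa ∩ Vanya: 08:00-09:30, 11:30-13:00, 14:30-15:00.
Rosa ∩ Vanya ∩ Yuki: 08:30-09:30, 11:30-13:00, 14:30-15:00.
So the common availability across everyone is 08:30-09:30, 11:30-13:00, 14:30-15:00.
Summing the common windows: 60 + 90 + 30 = 180 minutes.

180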